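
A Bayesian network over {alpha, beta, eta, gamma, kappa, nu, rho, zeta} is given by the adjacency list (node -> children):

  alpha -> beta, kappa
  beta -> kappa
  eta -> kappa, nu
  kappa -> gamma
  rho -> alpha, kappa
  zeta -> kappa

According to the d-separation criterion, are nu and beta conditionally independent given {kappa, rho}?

No

Enumerating the 3 paths from nu to beta and testing each for blocking by {kappa, rho}:
  1. nu ← eta → kappa ← alpha → beta — eta:fork[open]; kappa:collider[open]; alpha:fork[open] ⇒ active
  2. nu ← eta → kappa ← beta — eta:fork[open]; kappa:collider[open] ⇒ active
  3. nu ← eta → kappa ← rho → alpha → beta — eta:fork[open]; kappa:collider[open]; rho:fork[blocks]; alpha:chain[open] ⇒ blocked
At least one path is unblocked, so d-separation fails.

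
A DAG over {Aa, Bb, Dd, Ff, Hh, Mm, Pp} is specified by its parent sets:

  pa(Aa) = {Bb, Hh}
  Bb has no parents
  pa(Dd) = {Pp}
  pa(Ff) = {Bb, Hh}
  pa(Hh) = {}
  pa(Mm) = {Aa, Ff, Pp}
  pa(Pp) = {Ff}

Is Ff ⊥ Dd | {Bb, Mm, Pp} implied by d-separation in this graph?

4 paths connect Ff and Dd; each must be blocked for d-separation to hold:
Path 1: Ff ← Hh → Aa → Mm ← Pp → Dd
  Pp is a fork here and Pp is conditioned on, so the path is blocked at Pp.
Path 2: Ff ← Bb → Aa → Mm ← Pp → Dd
  Bb is a fork here and Bb is conditioned on, so the path is blocked at Bb.
Path 3: Ff → Mm ← Pp → Dd
  Pp is a fork here and Pp is conditioned on, so the path is blocked at Pp.
Path 4: Ff → Pp → Dd
  Pp is a chain here and Pp is conditioned on, so the path is blocked at Pp.
Since every path is blocked, d-separation holds.

Yes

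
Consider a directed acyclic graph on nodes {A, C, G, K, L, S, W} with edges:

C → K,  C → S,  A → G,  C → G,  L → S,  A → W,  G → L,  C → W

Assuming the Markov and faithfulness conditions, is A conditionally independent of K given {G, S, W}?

No

Enumerating the 3 paths from A to K and testing each for blocking by {G, S, W}:
Path 1: A → G ← C → K
  G is a collider and G is conditioned on, which opens it; C is a fork and C is not conditioned on — no node blocks this path, so it is active.
Path 2: A → G → L → S ← C → K
  G is a chain here and G is conditioned on, so the path is blocked at G.
Path 3: A → W ← C → K
  W is a collider and W is conditioned on, which opens it; C is a fork and C is not conditioned on — no node blocks this path, so it is active.
Since the path A → G ← C → K is active, A and K are not d-separated given {G, S, W}.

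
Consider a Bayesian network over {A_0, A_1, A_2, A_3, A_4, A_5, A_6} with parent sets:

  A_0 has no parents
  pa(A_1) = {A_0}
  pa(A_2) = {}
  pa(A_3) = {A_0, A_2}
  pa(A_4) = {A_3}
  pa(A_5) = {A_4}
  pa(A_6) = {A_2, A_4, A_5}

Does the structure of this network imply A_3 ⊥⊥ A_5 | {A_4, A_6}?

There are 4 undirected paths between A_3 and A_5; checking each against the conditioning set {A_4, A_6}:
Path 1: A_3 → A_4 → A_6 ← A_5
  A_4 is a chain here and A_4 is conditioned on, so the path is blocked at A_4.
Path 2: A_3 → A_4 → A_5
  A_4 is a chain here and A_4 is conditioned on, so the path is blocked at A_4.
Path 3: A_3 ← A_2 → A_6 ← A_4 → A_5
  A_4 is a fork here and A_4 is conditioned on, so the path is blocked at A_4.
Path 4: A_3 ← A_2 → A_6 ← A_5
  A_2 is a fork and A_2 is not conditioned on; A_6 is a collider and A_6 is conditioned on, which opens it — no node blocks this path, so it is active.
Because an active path exists, A_3 and A_5 are not d-separated.

No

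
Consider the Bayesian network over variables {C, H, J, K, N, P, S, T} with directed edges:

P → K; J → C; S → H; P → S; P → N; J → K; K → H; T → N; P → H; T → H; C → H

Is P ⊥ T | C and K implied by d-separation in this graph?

Enumerating the 5 paths from P to T and testing each for blocking by {C, K}:
  1. P → S → H ← T — S:chain[open]; H:collider[blocks] ⇒ blocked
  2. P → H ← T — H:collider[blocks] ⇒ blocked
  3. P → N ← T — N:collider[blocks] ⇒ blocked
  4. P → K ← J → C → H ← T — K:collider[open]; J:fork[open]; C:chain[blocks]; H:collider[blocks] ⇒ blocked
  5. P → K → H ← T — K:chain[blocks]; H:collider[blocks] ⇒ blocked
Since every path is blocked, d-separation holds.

Yes — P and T are d-separated given {C, K}.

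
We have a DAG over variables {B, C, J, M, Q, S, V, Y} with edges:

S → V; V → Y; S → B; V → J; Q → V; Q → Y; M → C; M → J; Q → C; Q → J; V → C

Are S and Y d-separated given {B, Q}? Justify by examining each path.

Enumerating the 6 paths from S to Y and testing each for blocking by {B, Q}:
  1. S → V → C ← Q → Y — V:chain[open]; C:collider[blocks]; Q:fork[blocks] ⇒ blocked
  2. S → V → C ← M → J ← Q → Y — V:chain[open]; C:collider[blocks]; M:fork[open]; J:collider[blocks]; Q:fork[blocks] ⇒ blocked
  3. S → V ← Q → Y — V:collider[blocks]; Q:fork[blocks] ⇒ blocked
  4. S → V → Y — V:chain[open] ⇒ active
  5. S → V → J ← Q → Y — V:chain[open]; J:collider[blocks]; Q:fork[blocks] ⇒ blocked
  6. S → V → J ← M → C ← Q → Y — V:chain[open]; J:collider[blocks]; M:fork[open]; C:collider[blocks]; Q:fork[blocks] ⇒ blocked
At least one path is unblocked, so d-separation fails.

No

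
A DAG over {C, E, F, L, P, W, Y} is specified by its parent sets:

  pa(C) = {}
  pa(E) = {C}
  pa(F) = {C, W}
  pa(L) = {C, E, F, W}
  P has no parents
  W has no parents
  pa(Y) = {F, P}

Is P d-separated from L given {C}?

4 paths connect P and L; each must be blocked for d-separation to hold:
Path 1: P → Y ← F → L
  Y is a collider here and neither Y nor any of its descendants is conditioned on, so the collider stays closed — the path is blocked at Y.
Path 2: P → Y ← F ← C → L
  Y is a collider here and neither Y nor any of its descendants is conditioned on, so the collider stays closed — the path is blocked at Y.
Path 3: P → Y ← F ← C → E → L
  Y is a collider here and neither Y nor any of its descendants is conditioned on, so the collider stays closed — the path is blocked at Y.
Path 4: P → Y ← F ← W → L
  Y is a collider here and neither Y nor any of its descendants is conditioned on, so the collider stays closed — the path is blocked at Y.
All paths are blocked; P ⊥ L | {C} holds.

Yes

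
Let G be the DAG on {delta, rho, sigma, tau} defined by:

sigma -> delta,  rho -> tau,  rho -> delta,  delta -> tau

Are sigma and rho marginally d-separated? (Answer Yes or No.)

There are 2 undirected paths between sigma and rho; checking each against the conditioning set ∅:
Path 1: sigma → delta → tau ← rho
  tau is a collider here and neither tau nor any of its descendants is conditioned on, so the collider stays closed — the path is blocked at tau.
Path 2: sigma → delta ← rho
  delta is a collider here and neither delta nor any of its descendants is conditioned on, so the collider stays closed — the path is blocked at delta.
Every path is blocked, so sigma and rho are d-separated given ∅.

Yes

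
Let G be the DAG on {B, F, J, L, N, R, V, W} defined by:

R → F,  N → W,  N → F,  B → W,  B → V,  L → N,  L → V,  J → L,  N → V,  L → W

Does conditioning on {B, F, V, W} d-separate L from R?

There are 5 undirected paths between L and R; checking each against the conditioning set {B, F, V, W}:
  1. L → W ← B → V ← N → F ← R — W:collider[open]; B:fork[blocks]; V:collider[open]; N:fork[open]; F:collider[open] ⇒ blocked
  2. L → W ← N → F ← R — W:collider[open]; N:fork[open]; F:collider[open] ⇒ active
  3. L → V ← B → W ← N → F ← R — V:collider[open]; B:fork[blocks]; W:collider[open]; N:fork[open]; F:collider[open] ⇒ blocked
  4. L → V ← N → F ← R — V:collider[open]; N:fork[open]; F:collider[open] ⇒ active
  5. L → N → F ← R — N:chain[open]; F:collider[open] ⇒ active
Because an active path exists, L and R are not d-separated.

No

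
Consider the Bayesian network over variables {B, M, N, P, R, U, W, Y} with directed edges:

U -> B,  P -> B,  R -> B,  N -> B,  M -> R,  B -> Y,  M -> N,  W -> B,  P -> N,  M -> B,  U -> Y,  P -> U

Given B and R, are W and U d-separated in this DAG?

No

Enumerating the 6 paths from W to U and testing each for blocking by {B, R}:
  1. W → B → Y ← U — B:chain[blocks]; Y:collider[blocks] ⇒ blocked
  2. W → B ← U — B:collider[open] ⇒ active
  3. W → B ← M → N ← P → U — B:collider[open]; M:fork[open]; N:collider[open]; P:fork[open] ⇒ active
  4. W → B ← N ← P → U — B:collider[open]; N:chain[open]; P:fork[open] ⇒ active
  5. W → B ← P → U — B:collider[open]; P:fork[open] ⇒ active
  6. W → B ← R ← M → N ← P → U — B:collider[open]; R:chain[blocks]; M:fork[open]; N:collider[open]; P:fork[open] ⇒ blocked
Since the path W → B ← U is active, W and U are not d-separated given {B, R}.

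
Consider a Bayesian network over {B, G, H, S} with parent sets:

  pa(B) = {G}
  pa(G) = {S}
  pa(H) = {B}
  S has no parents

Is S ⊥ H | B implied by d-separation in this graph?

The only undirected path from S to H is:
Path 1: S → G → B → H
  B is a chain here and B is conditioned on, so the path is blocked at B.
All paths are blocked; S ⊥ H | {B} holds.

Yes — S and H are d-separated given {B}.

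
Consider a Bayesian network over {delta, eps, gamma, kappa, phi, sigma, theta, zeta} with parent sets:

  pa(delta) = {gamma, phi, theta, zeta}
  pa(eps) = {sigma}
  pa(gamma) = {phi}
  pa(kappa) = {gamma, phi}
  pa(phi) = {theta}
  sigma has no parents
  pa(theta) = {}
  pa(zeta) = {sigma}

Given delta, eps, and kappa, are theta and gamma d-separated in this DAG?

Enumerating the 6 paths from theta to gamma and testing each for blocking by {delta, eps, kappa}:
Path 1: theta → phi → delta ← gamma
  phi is a chain and phi is not conditioned on; delta is a collider and delta is conditioned on, which opens it — no node blocks this path, so it is active.
Path 2: theta → phi → gamma
  phi is a chain and phi is not conditioned on — no node blocks this path, so it is active.
Path 3: theta → phi → kappa ← gamma
  phi is a chain and phi is not conditioned on; kappa is a collider and kappa is conditioned on, which opens it — no node blocks this path, so it is active.
Path 4: theta → delta ← phi → gamma
  delta is a collider and delta is conditioned on, which opens it; phi is a fork and phi is not conditioned on — no node blocks this path, so it is active.
Path 5: theta → delta ← phi → kappa ← gamma
  delta is a collider and delta is conditioned on, which opens it; phi is a fork and phi is not conditioned on; kappa is a collider and kappa is conditioned on, which opens it — no node blocks this path, so it is active.
Path 6: theta → delta ← gamma
  delta is a collider and delta is conditioned on, which opens it — no node blocks this path, so it is active.
Since the path theta → phi → delta ← gamma is active, theta and gamma are not d-separated given {delta, eps, kappa}.

No — theta and gamma are not d-separated given {delta, eps, kappa}.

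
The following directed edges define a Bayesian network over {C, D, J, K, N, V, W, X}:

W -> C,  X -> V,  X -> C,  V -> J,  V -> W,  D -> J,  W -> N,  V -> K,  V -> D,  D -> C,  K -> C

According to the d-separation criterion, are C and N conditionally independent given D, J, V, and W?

There are 5 undirected paths between C and N; checking each against the conditioning set {D, J, V, W}:
Path 1: C ← D ← V → W → N
  D is a chain here and D is conditioned on, so the path is blocked at D.
Path 2: C ← D → J ← V → W → N
  D is a fork here and D is conditioned on, so the path is blocked at D.
Path 3: C ← W → N
  W is a fork here and W is conditioned on, so the path is blocked at W.
Path 4: C ← K ← V → W → N
  V is a fork here and V is conditioned on, so the path is blocked at V.
Path 5: C ← X → V → W → N
  V is a chain here and V is conditioned on, so the path is blocked at V.
Since every path is blocked, d-separation holds.

Yes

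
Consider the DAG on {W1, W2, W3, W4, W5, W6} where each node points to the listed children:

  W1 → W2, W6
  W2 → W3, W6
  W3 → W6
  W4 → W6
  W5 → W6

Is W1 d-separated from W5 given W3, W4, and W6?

There are 3 undirected paths between W1 and W5; checking each against the conditioning set {W3, W4, W6}:
Path 1: W1 → W2 → W6 ← W5
  W2 is a chain and W2 is not conditioned on; W6 is a collider and W6 is conditioned on, which opens it — no node blocks this path, so it is active.
Path 2: W1 → W2 → W3 → W6 ← W5
  W3 is a chain here and W3 is conditioned on, so the path is blocked at W3.
Path 3: W1 → W6 ← W5
  W6 is a collider and W6 is conditioned on, which opens it — no node blocks this path, so it is active.
Because an active path exists, W1 and W5 are not d-separated.

No — W1 and W5 are not d-separated given {W3, W4, W6}.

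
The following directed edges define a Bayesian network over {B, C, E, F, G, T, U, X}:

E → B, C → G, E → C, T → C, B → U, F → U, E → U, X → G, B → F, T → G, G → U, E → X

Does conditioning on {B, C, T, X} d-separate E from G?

Yes

We examine all 6 paths between E and G:
  1. E → X → G — X:chain[blocks] ⇒ blocked
  2. E → B → F → U ← G — B:chain[blocks]; F:chain[open]; U:collider[blocks] ⇒ blocked
  3. E → B → U ← G — B:chain[blocks]; U:collider[blocks] ⇒ blocked
  4. E → C ← T → G — C:collider[open]; T:fork[blocks] ⇒ blocked
  5. E → C → G — C:chain[blocks] ⇒ blocked
  6. E → U ← G — U:collider[blocks] ⇒ blocked
All paths are blocked; E ⊥ G | {B, C, T, X} holds.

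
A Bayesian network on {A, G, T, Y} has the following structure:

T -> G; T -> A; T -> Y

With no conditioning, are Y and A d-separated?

There is one path between Y and A:
  1. Y ← T → A — T:fork[open] ⇒ active
Since the path Y ← T → A is active, Y and A are not d-separated given ∅.

No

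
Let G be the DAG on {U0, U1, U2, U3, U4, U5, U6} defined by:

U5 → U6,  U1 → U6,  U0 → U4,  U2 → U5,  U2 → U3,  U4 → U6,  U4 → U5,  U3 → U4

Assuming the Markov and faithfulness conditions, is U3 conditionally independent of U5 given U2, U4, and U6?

There are 3 undirected paths between U3 and U5; checking each against the conditioning set {U2, U4, U6}:
Path 1: U3 → U4 → U6 ← U5
  U4 is a chain here and U4 is conditioned on, so the path is blocked at U4.
Path 2: U3 → U4 → U5
  U4 is a chain here and U4 is conditioned on, so the path is blocked at U4.
Path 3: U3 ← U2 → U5
  U2 is a fork here and U2 is conditioned on, so the path is blocked at U2.
Since every path is blocked, d-separation holds.

Yes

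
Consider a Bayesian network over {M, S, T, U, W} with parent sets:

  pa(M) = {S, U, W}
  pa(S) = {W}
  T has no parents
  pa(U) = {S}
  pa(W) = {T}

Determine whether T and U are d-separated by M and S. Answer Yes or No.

No — T and U are not d-separated given {M, S}.

Enumerating the 4 paths from T to U and testing each for blocking by {M, S}:
  1. T → W → M ← S → U — W:chain[open]; M:collider[open]; S:fork[blocks] ⇒ blocked
  2. T → W → M ← U — W:chain[open]; M:collider[open] ⇒ active
  3. T → W → S → M ← U — W:chain[open]; S:chain[blocks]; M:collider[open] ⇒ blocked
  4. T → W → S → U — W:chain[open]; S:chain[blocks] ⇒ blocked
At least one path is unblocked, so d-separation fails.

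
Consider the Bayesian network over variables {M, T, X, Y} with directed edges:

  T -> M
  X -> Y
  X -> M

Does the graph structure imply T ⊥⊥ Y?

Yes

The only undirected path from T to Y is:
Path 1: T → M ← X → Y
  M is a collider here and neither M nor any of its descendants is conditioned on, so the collider stays closed — the path is blocked at M.
Every path is blocked, so T and Y are d-separated given ∅.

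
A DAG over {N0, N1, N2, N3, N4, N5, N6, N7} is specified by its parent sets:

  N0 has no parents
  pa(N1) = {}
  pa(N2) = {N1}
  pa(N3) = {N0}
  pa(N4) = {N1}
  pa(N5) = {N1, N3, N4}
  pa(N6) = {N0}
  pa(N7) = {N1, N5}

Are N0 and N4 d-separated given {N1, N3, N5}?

We examine all 3 paths between N0 and N4:
  1. N0 → N3 → N5 ← N4 — N3:chain[blocks]; N5:collider[open] ⇒ blocked
  2. N0 → N3 → N5 → N7 ← N1 → N4 — N3:chain[blocks]; N5:chain[blocks]; N7:collider[blocks]; N1:fork[blocks] ⇒ blocked
  3. N0 → N3 → N5 ← N1 → N4 — N3:chain[blocks]; N5:collider[open]; N1:fork[blocks] ⇒ blocked
Since every path is blocked, d-separation holds.

Yes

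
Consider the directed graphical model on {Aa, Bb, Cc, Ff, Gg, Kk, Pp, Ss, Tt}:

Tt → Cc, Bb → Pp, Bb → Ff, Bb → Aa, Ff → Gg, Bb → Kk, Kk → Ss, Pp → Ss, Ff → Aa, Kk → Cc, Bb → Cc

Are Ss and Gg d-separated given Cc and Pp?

There are 6 undirected paths between Ss and Gg; checking each against the conditioning set {Cc, Pp}:
Path 1: Ss ← Kk → Cc ← Bb → Aa ← Ff → Gg
  Aa is a collider here and neither Aa nor any of its descendants is conditioned on, so the collider stays closed — the path is blocked at Aa.
Path 2: Ss ← Kk → Cc ← Bb → Ff → Gg
  Kk is a fork and Kk is not conditioned on; Cc is a collider and Cc is conditioned on, which opens it; Bb is a fork and Bb is not conditioned on; Ff is a chain and Ff is not conditioned on — no node blocks this path, so it is active.
Path 3: Ss ← Kk ← Bb → Aa ← Ff → Gg
  Aa is a collider here and neither Aa nor any of its descendants is conditioned on, so the collider stays closed — the path is blocked at Aa.
Path 4: Ss ← Kk ← Bb → Ff → Gg
  Kk is a chain and Kk is not conditioned on; Bb is a fork and Bb is not conditioned on; Ff is a chain and Ff is not conditioned on — no node blocks this path, so it is active.
Path 5: Ss ← Pp ← Bb → Aa ← Ff → Gg
  Pp is a chain here and Pp is conditioned on, so the path is blocked at Pp.
Path 6: Ss ← Pp ← Bb → Ff → Gg
  Pp is a chain here and Pp is conditioned on, so the path is blocked at Pp.
Because an active path exists, Ss and Gg are not d-separated.

No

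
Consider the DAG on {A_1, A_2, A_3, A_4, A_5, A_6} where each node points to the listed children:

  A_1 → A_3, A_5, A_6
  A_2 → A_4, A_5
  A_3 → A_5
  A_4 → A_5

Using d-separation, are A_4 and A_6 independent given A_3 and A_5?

We examine all 4 paths between A_4 and A_6:
Path 1: A_4 ← A_2 → A_5 ← A_1 → A_6
  A_2 is a fork and A_2 is not conditioned on; A_5 is a collider and A_5 is conditioned on, which opens it; A_1 is a fork and A_1 is not conditioned on — no node blocks this path, so it is active.
Path 2: A_4 ← A_2 → A_5 ← A_3 ← A_1 → A_6
  A_3 is a chain here and A_3 is conditioned on, so the path is blocked at A_3.
Path 3: A_4 → A_5 ← A_1 → A_6
  A_5 is a collider and A_5 is conditioned on, which opens it; A_1 is a fork and A_1 is not conditioned on — no node blocks this path, so it is active.
Path 4: A_4 → A_5 ← A_3 ← A_1 → A_6
  A_3 is a chain here and A_3 is conditioned on, so the path is blocked at A_3.
At least one path is unblocked, so d-separation fails.

No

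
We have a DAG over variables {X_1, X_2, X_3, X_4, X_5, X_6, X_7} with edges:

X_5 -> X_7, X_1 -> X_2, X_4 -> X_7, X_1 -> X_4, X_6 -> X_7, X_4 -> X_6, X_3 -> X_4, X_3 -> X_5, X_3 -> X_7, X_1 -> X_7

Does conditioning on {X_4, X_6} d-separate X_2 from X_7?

No

Enumerating the 5 paths from X_2 to X_7 and testing each for blocking by {X_4, X_6}:
Path 1: X_2 ← X_1 → X_4 → X_7
  X_4 is a chain here and X_4 is conditioned on, so the path is blocked at X_4.
Path 2: X_2 ← X_1 → X_4 → X_6 → X_7
  X_4 is a chain here and X_4 is conditioned on, so the path is blocked at X_4.
Path 3: X_2 ← X_1 → X_4 ← X_3 → X_5 → X_7
  X_1 is a fork and X_1 is not conditioned on; X_4 is a collider and X_4 is conditioned on, which opens it; X_3 is a fork and X_3 is not conditioned on; X_5 is a chain and X_5 is not conditioned on — no node blocks this path, so it is active.
Path 4: X_2 ← X_1 → X_4 ← X_3 → X_7
  X_1 is a fork and X_1 is not conditioned on; X_4 is a collider and X_4 is conditioned on, which opens it; X_3 is a fork and X_3 is not conditioned on — no node blocks this path, so it is active.
Path 5: X_2 ← X_1 → X_7
  X_1 is a fork and X_1 is not conditioned on — no node blocks this path, so it is active.
At least one path is unblocked, so d-separation fails.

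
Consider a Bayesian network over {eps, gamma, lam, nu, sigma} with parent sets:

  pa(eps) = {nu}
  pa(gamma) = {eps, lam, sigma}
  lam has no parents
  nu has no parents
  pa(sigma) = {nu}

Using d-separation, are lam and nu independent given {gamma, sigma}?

2 paths connect lam and nu; each must be blocked for d-separation to hold:
  1. lam → gamma ← sigma ← nu — gamma:collider[open]; sigma:chain[blocks] ⇒ blocked
  2. lam → gamma ← eps ← nu — gamma:collider[open]; eps:chain[open] ⇒ active
At least one path is unblocked, so d-separation fails.

No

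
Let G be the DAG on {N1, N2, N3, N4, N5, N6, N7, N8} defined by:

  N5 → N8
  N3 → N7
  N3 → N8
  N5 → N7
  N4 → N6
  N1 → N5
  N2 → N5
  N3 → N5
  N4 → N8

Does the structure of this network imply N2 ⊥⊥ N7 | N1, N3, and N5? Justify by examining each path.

Enumerating the 3 paths from N2 to N7 and testing each for blocking by {N1, N3, N5}:
  1. N2 → N5 → N8 ← N3 → N7 — N5:chain[blocks]; N8:collider[blocks]; N3:fork[blocks] ⇒ blocked
  2. N2 → N5 ← N3 → N7 — N5:collider[open]; N3:fork[blocks] ⇒ blocked
  3. N2 → N5 → N7 — N5:chain[blocks] ⇒ blocked
Since every path is blocked, d-separation holds.

Yes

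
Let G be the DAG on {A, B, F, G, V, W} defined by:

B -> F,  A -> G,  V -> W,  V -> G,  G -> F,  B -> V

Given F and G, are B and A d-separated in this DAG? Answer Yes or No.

No

Enumerating the 2 paths from B to A and testing each for blocking by {F, G}:
Path 1: B → F ← G ← A
  G is a chain here and G is conditioned on, so the path is blocked at G.
Path 2: B → V → G ← A
  V is a chain and V is not conditioned on; G is a collider and G is conditioned on, which opens it — no node blocks this path, so it is active.
At least one path is unblocked, so d-separation fails.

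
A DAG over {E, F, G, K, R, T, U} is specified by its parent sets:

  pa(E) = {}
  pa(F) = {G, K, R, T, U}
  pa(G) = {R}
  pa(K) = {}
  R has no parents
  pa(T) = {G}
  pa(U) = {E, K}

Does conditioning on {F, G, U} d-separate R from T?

4 paths connect R and T; each must be blocked for d-separation to hold:
Path 1: R → G → T
  G is a chain here and G is conditioned on, so the path is blocked at G.
Path 2: R → G → F ← T
  G is a chain here and G is conditioned on, so the path is blocked at G.
Path 3: R → F ← G → T
  G is a fork here and G is conditioned on, so the path is blocked at G.
Path 4: R → F ← T
  F is a collider and F is conditioned on, which opens it — no node blocks this path, so it is active.
Since the path R → F ← T is active, R and T are not d-separated given {F, G, U}.

No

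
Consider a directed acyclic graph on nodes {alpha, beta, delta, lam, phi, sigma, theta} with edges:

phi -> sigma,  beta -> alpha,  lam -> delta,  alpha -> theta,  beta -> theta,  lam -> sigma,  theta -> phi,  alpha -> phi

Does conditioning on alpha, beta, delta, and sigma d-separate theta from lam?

No

3 paths connect theta and lam; each must be blocked for d-separation to hold:
Path 1: theta → phi → sigma ← lam
  phi is a chain and phi is not conditioned on; sigma is a collider and sigma is conditioned on, which opens it — no node blocks this path, so it is active.
Path 2: theta ← alpha → phi → sigma ← lam
  alpha is a fork here and alpha is conditioned on, so the path is blocked at alpha.
Path 3: theta ← beta → alpha → phi → sigma ← lam
  beta is a fork here and beta is conditioned on, so the path is blocked at beta.
Since the path theta → phi → sigma ← lam is active, theta and lam are not d-separated given {alpha, beta, delta, sigma}.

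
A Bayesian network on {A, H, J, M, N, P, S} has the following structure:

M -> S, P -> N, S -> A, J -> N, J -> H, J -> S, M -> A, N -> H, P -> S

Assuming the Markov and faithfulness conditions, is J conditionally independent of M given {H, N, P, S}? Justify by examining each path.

No

6 paths connect J and M; each must be blocked for d-separation to hold:
  1. J → H ← N ← P → S → A ← M — H:collider[open]; N:chain[blocks]; P:fork[blocks]; S:chain[blocks]; A:collider[blocks] ⇒ blocked
  2. J → H ← N ← P → S ← M — H:collider[open]; N:chain[blocks]; P:fork[blocks]; S:collider[open] ⇒ blocked
  3. J → N ← P → S → A ← M — N:collider[open]; P:fork[blocks]; S:chain[blocks]; A:collider[blocks] ⇒ blocked
  4. J → N ← P → S ← M — N:collider[open]; P:fork[blocks]; S:collider[open] ⇒ blocked
  5. J → S → A ← M — S:chain[blocks]; A:collider[blocks] ⇒ blocked
  6. J → S ← M — S:collider[open] ⇒ active
Since the path J → S ← M is active, J and M are not d-separated given {H, N, P, S}.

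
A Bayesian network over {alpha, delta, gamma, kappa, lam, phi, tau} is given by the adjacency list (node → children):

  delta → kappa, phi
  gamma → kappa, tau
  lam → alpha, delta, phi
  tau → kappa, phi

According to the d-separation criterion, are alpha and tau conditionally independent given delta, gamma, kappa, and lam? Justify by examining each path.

There are 6 undirected paths between alpha and tau; checking each against the conditioning set {delta, gamma, kappa, lam}:
Path 1: alpha ← lam → phi ← tau
  lam is a fork here and lam is conditioned on, so the path is blocked at lam.
Path 2: alpha ← lam → phi ← delta → kappa ← gamma → tau
  lam is a fork here and lam is conditioned on, so the path is blocked at lam.
Path 3: alpha ← lam → phi ← delta → kappa ← tau
  lam is a fork here and lam is conditioned on, so the path is blocked at lam.
Path 4: alpha ← lam → delta → phi ← tau
  lam is a fork here and lam is conditioned on, so the path is blocked at lam.
Path 5: alpha ← lam → delta → kappa ← gamma → tau
  lam is a fork here and lam is conditioned on, so the path is blocked at lam.
Path 6: alpha ← lam → delta → kappa ← tau
  lam is a fork here and lam is conditioned on, so the path is blocked at lam.
Since every path is blocked, d-separation holds.

Yes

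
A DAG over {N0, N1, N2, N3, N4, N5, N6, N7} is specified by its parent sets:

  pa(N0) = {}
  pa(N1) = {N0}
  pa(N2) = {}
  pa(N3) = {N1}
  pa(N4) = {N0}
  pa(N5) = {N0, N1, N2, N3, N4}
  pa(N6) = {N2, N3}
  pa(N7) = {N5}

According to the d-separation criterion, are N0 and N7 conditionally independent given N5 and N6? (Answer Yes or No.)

Yes

Enumerating the 5 paths from N0 to N7 and testing each for blocking by {N5, N6}:
Path 1: N0 → N1 → N5 → N7
  N5 is a chain here and N5 is conditioned on, so the path is blocked at N5.
Path 2: N0 → N1 → N3 → N6 ← N2 → N5 → N7
  N5 is a chain here and N5 is conditioned on, so the path is blocked at N5.
Path 3: N0 → N1 → N3 → N5 → N7
  N5 is a chain here and N5 is conditioned on, so the path is blocked at N5.
Path 4: N0 → N5 → N7
  N5 is a chain here and N5 is conditioned on, so the path is blocked at N5.
Path 5: N0 → N4 → N5 → N7
  N5 is a chain here and N5 is conditioned on, so the path is blocked at N5.
All paths are blocked; N0 ⊥ N7 | {N5, N6} holds.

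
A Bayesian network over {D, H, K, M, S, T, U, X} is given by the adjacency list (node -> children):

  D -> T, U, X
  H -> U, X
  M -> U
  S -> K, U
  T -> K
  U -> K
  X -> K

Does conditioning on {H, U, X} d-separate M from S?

No

There are 6 undirected paths between M and S; checking each against the conditioning set {H, U, X}:
Path 1: M → U ← D → T → K ← S
  K is a collider here and neither K nor any of its descendants is conditioned on, so the collider stays closed — the path is blocked at K.
Path 2: M → U ← D → X → K ← S
  X is a chain here and X is conditioned on, so the path is blocked at X.
Path 3: M → U ← S
  U is a collider and U is conditioned on, which opens it — no node blocks this path, so it is active.
Path 4: M → U → K ← S
  U is a chain here and U is conditioned on, so the path is blocked at U.
Path 5: M → U ← H → X ← D → T → K ← S
  H is a fork here and H is conditioned on, so the path is blocked at H.
Path 6: M → U ← H → X → K ← S
  H is a fork here and H is conditioned on, so the path is blocked at H.
At least one path is unblocked, so d-separation fails.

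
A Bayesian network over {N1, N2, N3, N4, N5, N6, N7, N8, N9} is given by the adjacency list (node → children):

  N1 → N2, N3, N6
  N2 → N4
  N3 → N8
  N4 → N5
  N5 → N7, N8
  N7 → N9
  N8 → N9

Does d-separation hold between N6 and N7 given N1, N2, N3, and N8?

4 paths connect N6 and N7; each must be blocked for d-separation to hold:
  1. N6 ← N1 → N2 → N4 → N5 → N8 → N9 ← N7 — N1:fork[blocks]; N2:chain[blocks]; N4:chain[open]; N5:chain[open]; N8:chain[blocks]; N9:collider[blocks] ⇒ blocked
  2. N6 ← N1 → N2 → N4 → N5 → N7 — N1:fork[blocks]; N2:chain[blocks]; N4:chain[open]; N5:chain[open] ⇒ blocked
  3. N6 ← N1 → N3 → N8 → N9 ← N7 — N1:fork[blocks]; N3:chain[blocks]; N8:chain[blocks]; N9:collider[blocks] ⇒ blocked
  4. N6 ← N1 → N3 → N8 ← N5 → N7 — N1:fork[blocks]; N3:chain[blocks]; N8:collider[open]; N5:fork[open] ⇒ blocked
Every path is blocked, so N6 and N7 are d-separated given {N1, N2, N3, N8}.

Yes — N6 and N7 are d-separated given {N1, N2, N3, N8}.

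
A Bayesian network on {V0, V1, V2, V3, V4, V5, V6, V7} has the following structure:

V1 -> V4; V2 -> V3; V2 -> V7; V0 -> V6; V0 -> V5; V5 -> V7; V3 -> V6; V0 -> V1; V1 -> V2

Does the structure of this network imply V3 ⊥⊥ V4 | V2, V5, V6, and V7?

There are 4 undirected paths between V3 and V4; checking each against the conditioning set {V2, V5, V6, V7}:
Path 1: V3 ← V2 ← V1 → V4
  V2 is a chain here and V2 is conditioned on, so the path is blocked at V2.
Path 2: V3 ← V2 → V7 ← V5 ← V0 → V1 → V4
  V2 is a fork here and V2 is conditioned on, so the path is blocked at V2.
Path 3: V3 → V6 ← V0 → V5 → V7 ← V2 ← V1 → V4
  V5 is a chain here and V5 is conditioned on, so the path is blocked at V5.
Path 4: V3 → V6 ← V0 → V1 → V4
  V6 is a collider and V6 is conditioned on, which opens it; V0 is a fork and V0 is not conditioned on; V1 is a chain and V1 is not conditioned on — no node blocks this path, so it is active.
Because an active path exists, V3 and V4 are not d-separated.

No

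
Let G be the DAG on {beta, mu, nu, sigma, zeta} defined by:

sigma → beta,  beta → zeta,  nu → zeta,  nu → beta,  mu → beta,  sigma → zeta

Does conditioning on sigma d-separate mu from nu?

3 paths connect mu and nu; each must be blocked for d-separation to hold:
  1. mu → beta ← nu — beta:collider[blocks] ⇒ blocked
  2. mu → beta → zeta ← nu — beta:chain[open]; zeta:collider[blocks] ⇒ blocked
  3. mu → beta ← sigma → zeta ← nu — beta:collider[blocks]; sigma:fork[blocks]; zeta:collider[blocks] ⇒ blocked
Since every path is blocked, d-separation holds.

Yes — mu and nu are d-separated given {sigma}.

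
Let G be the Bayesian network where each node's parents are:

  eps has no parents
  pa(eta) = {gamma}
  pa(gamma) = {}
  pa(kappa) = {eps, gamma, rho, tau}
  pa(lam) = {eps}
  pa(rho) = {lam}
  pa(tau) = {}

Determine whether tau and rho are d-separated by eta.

Yes — tau and rho are d-separated given {eta}.

We examine all 2 paths between tau and rho:
  1. tau → kappa ← rho — kappa:collider[blocks] ⇒ blocked
  2. tau → kappa ← eps → lam → rho — kappa:collider[blocks]; eps:fork[open]; lam:chain[open] ⇒ blocked
Every path is blocked, so tau and rho are d-separated given {eta}.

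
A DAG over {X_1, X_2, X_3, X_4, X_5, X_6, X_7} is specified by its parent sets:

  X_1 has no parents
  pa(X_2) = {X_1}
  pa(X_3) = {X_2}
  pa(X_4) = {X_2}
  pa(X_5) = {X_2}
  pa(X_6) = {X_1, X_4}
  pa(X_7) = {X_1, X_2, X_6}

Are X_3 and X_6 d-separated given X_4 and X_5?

No

Enumerating the 5 paths from X_3 to X_6 and testing each for blocking by {X_4, X_5}:
  1. X_3 ← X_2 → X_4 → X_6 — X_2:fork[open]; X_4:chain[blocks] ⇒ blocked
  2. X_3 ← X_2 → X_7 ← X_1 → X_6 — X_2:fork[open]; X_7:collider[blocks]; X_1:fork[open] ⇒ blocked
  3. X_3 ← X_2 → X_7 ← X_6 — X_2:fork[open]; X_7:collider[blocks] ⇒ blocked
  4. X_3 ← X_2 ← X_1 → X_7 ← X_6 — X_2:chain[open]; X_1:fork[open]; X_7:collider[blocks] ⇒ blocked
  5. X_3 ← X_2 ← X_1 → X_6 — X_2:chain[open]; X_1:fork[open] ⇒ active
At least one path is unblocked, so d-separation fails.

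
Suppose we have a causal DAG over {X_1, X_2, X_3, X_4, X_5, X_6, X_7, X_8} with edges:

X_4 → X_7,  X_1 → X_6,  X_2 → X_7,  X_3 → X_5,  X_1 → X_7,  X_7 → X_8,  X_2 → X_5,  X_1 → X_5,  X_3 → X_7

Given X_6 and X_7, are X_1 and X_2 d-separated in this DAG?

No

There are 4 undirected paths between X_1 and X_2; checking each against the conditioning set {X_6, X_7}:
Path 1: X_1 → X_7 ← X_2
  X_7 is a collider and X_7 is conditioned on, which opens it — no node blocks this path, so it is active.
Path 2: X_1 → X_7 ← X_3 → X_5 ← X_2
  X_5 is a collider here and neither X_5 nor any of its descendants is conditioned on, so the collider stays closed — the path is blocked at X_5.
Path 3: X_1 → X_5 ← X_2
  X_5 is a collider here and neither X_5 nor any of its descendants is conditioned on, so the collider stays closed — the path is blocked at X_5.
Path 4: X_1 → X_5 ← X_3 → X_7 ← X_2
  X_5 is a collider here and neither X_5 nor any of its descendants is conditioned on, so the collider stays closed — the path is blocked at X_5.
Because an active path exists, X_1 and X_2 are not d-separated.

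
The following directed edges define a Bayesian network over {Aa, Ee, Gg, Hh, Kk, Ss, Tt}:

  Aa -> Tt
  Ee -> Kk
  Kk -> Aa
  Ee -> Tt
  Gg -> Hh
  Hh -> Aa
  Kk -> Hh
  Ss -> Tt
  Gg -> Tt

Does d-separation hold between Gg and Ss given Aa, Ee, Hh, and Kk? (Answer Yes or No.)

5 paths connect Gg and Ss; each must be blocked for d-separation to hold:
Path 1: Gg → Hh → Aa ← Kk ← Ee → Tt ← Ss
  Hh is a chain here and Hh is conditioned on, so the path is blocked at Hh.
Path 2: Gg → Hh → Aa → Tt ← Ss
  Hh is a chain here and Hh is conditioned on, so the path is blocked at Hh.
Path 3: Gg → Hh ← Kk → Aa → Tt ← Ss
  Kk is a fork here and Kk is conditioned on, so the path is blocked at Kk.
Path 4: Gg → Hh ← Kk ← Ee → Tt ← Ss
  Kk is a chain here and Kk is conditioned on, so the path is blocked at Kk.
Path 5: Gg → Tt ← Ss
  Tt is a collider here and neither Tt nor any of its descendants is conditioned on, so the collider stays closed — the path is blocked at Tt.
Every path is blocked, so Gg and Ss are d-separated given {Aa, Ee, Hh, Kk}.

Yes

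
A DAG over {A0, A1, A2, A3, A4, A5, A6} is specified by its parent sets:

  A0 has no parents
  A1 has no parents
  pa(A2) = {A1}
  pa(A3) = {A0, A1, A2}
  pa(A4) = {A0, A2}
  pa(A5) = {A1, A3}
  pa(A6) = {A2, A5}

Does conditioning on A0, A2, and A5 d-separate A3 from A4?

There are 6 undirected paths between A3 and A4; checking each against the conditioning set {A0, A2, A5}:
Path 1: A3 ← A0 → A4
  A0 is a fork here and A0 is conditioned on, so the path is blocked at A0.
Path 2: A3 ← A1 → A5 → A6 ← A2 → A4
  A5 is a chain here and A5 is conditioned on, so the path is blocked at A5.
Path 3: A3 ← A1 → A2 → A4
  A2 is a chain here and A2 is conditioned on, so the path is blocked at A2.
Path 4: A3 → A5 ← A1 → A2 → A4
  A2 is a chain here and A2 is conditioned on, so the path is blocked at A2.
Path 5: A3 → A5 → A6 ← A2 → A4
  A5 is a chain here and A5 is conditioned on, so the path is blocked at A5.
Path 6: A3 ← A2 → A4
  A2 is a fork here and A2 is conditioned on, so the path is blocked at A2.
Every path is blocked, so A3 and A4 are d-separated given {A0, A2, A5}.

Yes — A3 and A4 are d-separated given {A0, A2, A5}.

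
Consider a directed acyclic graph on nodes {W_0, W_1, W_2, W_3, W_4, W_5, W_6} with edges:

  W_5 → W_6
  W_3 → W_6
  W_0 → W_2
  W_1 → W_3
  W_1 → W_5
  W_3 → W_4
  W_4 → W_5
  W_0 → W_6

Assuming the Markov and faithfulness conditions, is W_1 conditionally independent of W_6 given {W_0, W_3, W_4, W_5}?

Enumerating the 4 paths from W_1 to W_6 and testing each for blocking by {W_0, W_3, W_4, W_5}:
  1. W_1 → W_3 → W_4 → W_5 → W_6 — W_3:chain[blocks]; W_4:chain[blocks]; W_5:chain[blocks] ⇒ blocked
  2. W_1 → W_3 → W_6 — W_3:chain[blocks] ⇒ blocked
  3. W_1 → W_5 ← W_4 ← W_3 → W_6 — W_5:collider[open]; W_4:chain[blocks]; W_3:fork[blocks] ⇒ blocked
  4. W_1 → W_5 → W_6 — W_5:chain[blocks] ⇒ blocked
Every path is blocked, so W_1 and W_6 are d-separated given {W_0, W_3, W_4, W_5}.

Yes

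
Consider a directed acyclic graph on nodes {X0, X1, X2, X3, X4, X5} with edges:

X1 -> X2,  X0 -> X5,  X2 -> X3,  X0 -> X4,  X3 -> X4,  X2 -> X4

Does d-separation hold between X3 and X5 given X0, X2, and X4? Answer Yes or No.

Yes

2 paths connect X3 and X5; each must be blocked for d-separation to hold:
  1. X3 ← X2 → X4 ← X0 → X5 — X2:fork[blocks]; X4:collider[open]; X0:fork[blocks] ⇒ blocked
  2. X3 → X4 ← X0 → X5 — X4:collider[open]; X0:fork[blocks] ⇒ blocked
Since every path is blocked, d-separation holds.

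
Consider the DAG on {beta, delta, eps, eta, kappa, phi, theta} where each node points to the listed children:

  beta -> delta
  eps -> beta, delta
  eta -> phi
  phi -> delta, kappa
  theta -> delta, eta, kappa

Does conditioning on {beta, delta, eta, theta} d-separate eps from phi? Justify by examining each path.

We examine all 6 paths between eps and phi:
  1. eps → delta ← phi — delta:collider[open] ⇒ active
  2. eps → delta ← theta → eta → phi — delta:collider[open]; theta:fork[blocks]; eta:chain[blocks] ⇒ blocked
  3. eps → delta ← theta → kappa ← phi — delta:collider[open]; theta:fork[blocks]; kappa:collider[blocks] ⇒ blocked
  4. eps → beta → delta ← phi — beta:chain[blocks]; delta:collider[open] ⇒ blocked
  5. eps → beta → delta ← theta → eta → phi — beta:chain[blocks]; delta:collider[open]; theta:fork[blocks]; eta:chain[blocks] ⇒ blocked
  6. eps → beta → delta ← theta → kappa ← phi — beta:chain[blocks]; delta:collider[open]; theta:fork[blocks]; kappa:collider[blocks] ⇒ blocked
At least one path is unblocked, so d-separation fails.

No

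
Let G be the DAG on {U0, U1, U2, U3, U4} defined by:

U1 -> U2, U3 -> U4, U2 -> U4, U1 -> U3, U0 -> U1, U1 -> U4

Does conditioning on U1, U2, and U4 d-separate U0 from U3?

We examine all 3 paths between U0 and U3:
Path 1: U0 → U1 → U3
  U1 is a chain here and U1 is conditioned on, so the path is blocked at U1.
Path 2: U0 → U1 → U2 → U4 ← U3
  U1 is a chain here and U1 is conditioned on, so the path is blocked at U1.
Path 3: U0 → U1 → U4 ← U3
  U1 is a chain here and U1 is conditioned on, so the path is blocked at U1.
Since every path is blocked, d-separation holds.

Yes — U0 and U3 are d-separated given {U1, U2, U4}.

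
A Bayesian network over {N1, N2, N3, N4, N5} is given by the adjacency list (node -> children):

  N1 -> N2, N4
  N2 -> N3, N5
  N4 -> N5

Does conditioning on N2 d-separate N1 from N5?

Enumerating the 2 paths from N1 to N5 and testing each for blocking by {N2}:
Path 1: N1 → N2 → N5
  N2 is a chain here and N2 is conditioned on, so the path is blocked at N2.
Path 2: N1 → N4 → N5
  N4 is a chain and N4 is not conditioned on — no node blocks this path, so it is active.
At least one path is unblocked, so d-separation fails.

No — N1 and N5 are not d-separated given {N2}.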